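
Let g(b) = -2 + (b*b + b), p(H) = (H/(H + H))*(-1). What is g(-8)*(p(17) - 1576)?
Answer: -85131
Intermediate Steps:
p(H) = -1/2 (p(H) = (H/((2*H)))*(-1) = ((1/(2*H))*H)*(-1) = (1/2)*(-1) = -1/2)
g(b) = -2 + b + b**2 (g(b) = -2 + (b**2 + b) = -2 + (b + b**2) = -2 + b + b**2)
g(-8)*(p(17) - 1576) = (-2 - 8 + (-8)**2)*(-1/2 - 1576) = (-2 - 8 + 64)*(-3153/2) = 54*(-3153/2) = -85131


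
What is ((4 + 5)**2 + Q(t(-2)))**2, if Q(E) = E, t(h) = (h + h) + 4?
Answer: 6561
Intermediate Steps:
t(h) = 4 + 2*h (t(h) = 2*h + 4 = 4 + 2*h)
((4 + 5)**2 + Q(t(-2)))**2 = ((4 + 5)**2 + (4 + 2*(-2)))**2 = (9**2 + (4 - 4))**2 = (81 + 0)**2 = 81**2 = 6561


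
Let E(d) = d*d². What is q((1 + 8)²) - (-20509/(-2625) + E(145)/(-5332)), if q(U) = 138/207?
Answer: 2634205879/4665500 ≈ 564.61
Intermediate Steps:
E(d) = d³
q(U) = ⅔ (q(U) = 138*(1/207) = ⅔)
q((1 + 8)²) - (-20509/(-2625) + E(145)/(-5332)) = ⅔ - (-20509/(-2625) + 145³/(-5332)) = ⅔ - (-20509*(-1/2625) + 3048625*(-1/5332)) = ⅔ - (20509/2625 - 3048625/5332) = ⅔ - 1*(-7893286637/13996500) = ⅔ + 7893286637/13996500 = 2634205879/4665500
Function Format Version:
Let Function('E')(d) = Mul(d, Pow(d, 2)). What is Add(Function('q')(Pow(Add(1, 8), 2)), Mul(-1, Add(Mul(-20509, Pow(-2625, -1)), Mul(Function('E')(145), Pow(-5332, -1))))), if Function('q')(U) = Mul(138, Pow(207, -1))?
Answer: Rational(2634205879, 4665500) ≈ 564.61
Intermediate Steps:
Function('E')(d) = Pow(d, 3)
Function('q')(U) = Rational(2, 3) (Function('q')(U) = Mul(138, Rational(1, 207)) = Rational(2, 3))
Add(Function('q')(Pow(Add(1, 8), 2)), Mul(-1, Add(Mul(-20509, Pow(-2625, -1)), Mul(Function('E')(145), Pow(-5332, -1))))) = Add(Rational(2, 3), Mul(-1, Add(Mul(-20509, Pow(-2625, -1)), Mul(Pow(145, 3), Pow(-5332, -1))))) = Add(Rational(2, 3), Mul(-1, Add(Mul(-20509, Rational(-1, 2625)), Mul(3048625, Rational(-1, 5332))))) = Add(Rational(2, 3), Mul(-1, Add(Rational(20509, 2625), Rational(-3048625, 5332)))) = Add(Rational(2, 3), Mul(-1, Rational(-7893286637, 13996500))) = Add(Rational(2, 3), Rational(7893286637, 13996500)) = Rational(2634205879, 4665500)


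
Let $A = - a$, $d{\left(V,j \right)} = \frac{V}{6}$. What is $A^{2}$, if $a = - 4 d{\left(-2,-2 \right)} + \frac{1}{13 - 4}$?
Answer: $\frac{169}{81} \approx 2.0864$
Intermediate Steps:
$d{\left(V,j \right)} = \frac{V}{6}$ ($d{\left(V,j \right)} = V \frac{1}{6} = \frac{V}{6}$)
$a = \frac{13}{9}$ ($a = - 4 \cdot \frac{1}{6} \left(-2\right) + \frac{1}{13 - 4} = \left(-4\right) \left(- \frac{1}{3}\right) + \frac{1}{9} = \frac{4}{3} + \frac{1}{9} = \frac{13}{9} \approx 1.4444$)
$A = - \frac{13}{9}$ ($A = \left(-1\right) \frac{13}{9} = - \frac{13}{9} \approx -1.4444$)
$A^{2} = \left(- \frac{13}{9}\right)^{2} = \frac{169}{81}$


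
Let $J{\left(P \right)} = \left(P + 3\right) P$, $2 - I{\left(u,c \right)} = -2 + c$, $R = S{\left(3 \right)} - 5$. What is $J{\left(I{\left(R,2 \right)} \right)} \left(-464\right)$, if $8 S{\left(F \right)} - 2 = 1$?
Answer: $-4640$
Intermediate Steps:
$S{\left(F \right)} = \frac{3}{8}$ ($S{\left(F \right)} = \frac{1}{4} + \frac{1}{8} \cdot 1 = \frac{1}{4} + \frac{1}{8} = \frac{3}{8}$)
$R = - \frac{37}{8}$ ($R = \frac{3}{8} - 5 = - \frac{37}{8} \approx -4.625$)
$I{\left(u,c \right)} = 4 - c$ ($I{\left(u,c \right)} = 2 - \left(-2 + c\right) = 4 - c$)
$J{\left(P \right)} = P \left(3 + P\right)$ ($J{\left(P \right)} = \left(3 + P\right) P = P \left(3 + P\right)$)
$J{\left(I{\left(R,2 \right)} \right)} \left(-464\right) = \left(4 - 2\right) \left(3 + \left(4 - 2\right)\right) \left(-464\right) = 2 \left(3 + 2\right) \left(-464\right) = 2 \cdot 5 \left(-464\right) = 10 \left(-464\right) = -4640$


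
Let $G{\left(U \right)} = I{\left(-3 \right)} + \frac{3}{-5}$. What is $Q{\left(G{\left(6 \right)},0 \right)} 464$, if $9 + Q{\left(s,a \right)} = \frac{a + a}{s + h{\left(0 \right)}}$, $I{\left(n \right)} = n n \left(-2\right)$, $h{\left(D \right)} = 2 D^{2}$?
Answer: $-4176$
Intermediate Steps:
$I{\left(n \right)} = - 2 n^{2}$ ($I{\left(n \right)} = n^{2} \left(-2\right) = - 2 n^{2}$)
$G{\left(U \right)} = - \frac{93}{5}$ ($G{\left(U \right)} = - 2 \left(-3\right)^{2} + \frac{3}{-5} = \left(-2\right) 9 + 3 \left(- \frac{1}{5}\right) = -18 - \frac{3}{5} = - \frac{93}{5}$)
$Q{\left(s,a \right)} = -9 + \frac{2 a}{s}$ ($Q{\left(s,a \right)} = -9 + \frac{a + a}{s + 2 \cdot 0^{2}} = -9 + \frac{2 a}{s + 2 \cdot 0} = -9 + \frac{2 a}{s + 0} = -9 + \frac{2 a}{s}$)
$Q{\left(G{\left(6 \right)},0 \right)} 464 = \left(-9 + 2 \cdot 0 \frac{1}{- \frac{93}{5}}\right) 464 = \left(-9 + 2 \cdot 0 \left(- \frac{5}{93}\right)\right) 464 = \left(-9 + 0\right) 464 = \left(-9\right) 464 = -4176$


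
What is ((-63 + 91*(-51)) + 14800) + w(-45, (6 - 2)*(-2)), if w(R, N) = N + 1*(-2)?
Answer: 10086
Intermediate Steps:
w(R, N) = -2 + N (w(R, N) = N - 2 = -2 + N)
((-63 + 91*(-51)) + 14800) + w(-45, (6 - 2)*(-2)) = ((-63 + 91*(-51)) + 14800) + (-2 + (6 - 2)*(-2)) = ((-63 - 4641) + 14800) + (-2 + 4*(-2)) = (-4704 + 14800) + (-2 - 8) = 10096 - 10 = 10086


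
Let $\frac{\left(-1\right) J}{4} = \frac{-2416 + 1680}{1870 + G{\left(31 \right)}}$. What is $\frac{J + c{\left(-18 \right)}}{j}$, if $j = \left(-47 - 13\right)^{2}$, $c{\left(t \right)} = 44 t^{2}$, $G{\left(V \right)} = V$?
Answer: $\frac{67759}{17109} \approx 3.9604$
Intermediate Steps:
$J = \frac{2944}{1901}$ ($J = - 4 \frac{-2416 + 1680}{1870 + 31} = - 4 \left(- \frac{736}{1901}\right) = - 4 \left(\left(-736\right) \frac{1}{1901}\right) = \left(-4\right) \left(- \frac{736}{1901}\right) = \frac{2944}{1901} \approx 1.5487$)
$j = 3600$ ($j = \left(-60\right)^{2} = 3600$)
$\frac{J + c{\left(-18 \right)}}{j} = \frac{\frac{2944}{1901} + 44 \left(-18\right)^{2}}{3600} = \left(\frac{2944}{1901} + 44 \cdot 324\right) \frac{1}{3600} = \left(\frac{2944}{1901} + 14256\right) \frac{1}{3600} = \frac{27103600}{1901} \cdot \frac{1}{3600} = \frac{67759}{17109}$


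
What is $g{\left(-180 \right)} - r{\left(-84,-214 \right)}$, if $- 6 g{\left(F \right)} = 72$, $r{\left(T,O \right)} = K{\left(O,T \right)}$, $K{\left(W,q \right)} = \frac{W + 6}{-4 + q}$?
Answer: $- \frac{158}{11} \approx -14.364$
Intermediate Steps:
$K{\left(W,q \right)} = \frac{6 + W}{-4 + q}$
$r{\left(T,O \right)} = \frac{6 + O}{-4 + T}$
$g{\left(F \right)} = -12$ ($g{\left(F \right)} = \left(- \frac{1}{6}\right) 72 = -12$)
$g{\left(-180 \right)} - r{\left(-84,-214 \right)} = -12 - \frac{6 - 214}{-4 - 84} = -12 - \frac{1}{-88} \left(-208\right) = -12 - \left(- \frac{1}{88}\right) \left(-208\right) = -12 - \frac{26}{11} = - \frac{158}{11}$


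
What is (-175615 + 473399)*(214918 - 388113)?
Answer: -51574699880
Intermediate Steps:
(-175615 + 473399)*(214918 - 388113) = 297784*(-173195) = -51574699880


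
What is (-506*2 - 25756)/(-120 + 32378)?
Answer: -13384/16129 ≈ -0.82981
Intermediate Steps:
(-506*2 - 25756)/(-120 + 32378) = (-1012 - 25756)/32258 = -26768*1/32258 = -13384/16129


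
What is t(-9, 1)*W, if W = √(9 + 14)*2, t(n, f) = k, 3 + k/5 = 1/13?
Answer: -380*√23/13 ≈ -140.19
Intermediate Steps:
k = -190/13 (k = -15 + 5/13 = -190/13 ≈ -14.615)
t(n, f) = -190/13
W = 2*√23 (W = √23*2 = 2*√23 ≈ 9.5917)
t(-9, 1)*W = -380*√23/13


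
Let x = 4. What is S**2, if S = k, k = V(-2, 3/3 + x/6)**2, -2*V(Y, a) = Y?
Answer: 1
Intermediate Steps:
V(Y, a) = -Y/2
k = 1 (k = (-1/2*(-2))**2 = 1**2 = 1)
S = 1
S**2 = 1**2 = 1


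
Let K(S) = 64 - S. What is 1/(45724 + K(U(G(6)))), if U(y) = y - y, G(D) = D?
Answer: 1/45788 ≈ 2.1840e-5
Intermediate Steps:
U(y) = 0
1/(45724 + K(U(G(6)))) = 1/(45724 + (64 - 1*0)) = 1/(45724 + (64 + 0)) = 1/(45724 + 64) = 1/45788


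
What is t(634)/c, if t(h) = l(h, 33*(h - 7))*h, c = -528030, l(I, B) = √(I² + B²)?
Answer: -317*√428519437/264015 ≈ -24.855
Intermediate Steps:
l(I, B) = √(B² + I²)
t(h) = h*√(h² + (-231 + 33*h)²) (t(h) = √((33*(h - 7))² + h²)*h = √((33*(-7 + h))² + h²)*h = √((-231 + 33*h)² + h²)*h = √(h² + (-231 + 33*h)²)*h = h*√(h² + (-231 + 33*h)²))
t(634)/c = (634*√(634² + 1089*(-7 + 634)²))/(-528030) = (634*√(401956 + 1089*627²))*(-1/528030) = (634*√(401956 + 1089*393129))*(-1/528030) = (634*√(401956 + 428117481))*(-1/528030) = (634*√428519437)*(-1/528030) = -317*√428519437/264015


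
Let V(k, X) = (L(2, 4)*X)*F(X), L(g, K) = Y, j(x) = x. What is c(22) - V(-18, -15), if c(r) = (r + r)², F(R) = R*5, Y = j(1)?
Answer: 811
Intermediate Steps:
Y = 1
L(g, K) = 1
F(R) = 5*R
V(k, X) = 5*X² (V(k, X) = (1*X)*(5*X) = X*(5*X) = 5*X²)
c(r) = 4*r² (c(r) = (2*r)² = 4*r²)
c(22) - V(-18, -15) = 4*22² - 5*(-15)² = 4*484 - 5*225 = 1936 - 1*1125 = 1936 - 1125 = 811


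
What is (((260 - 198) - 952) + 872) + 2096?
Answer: 2078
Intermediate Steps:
(((260 - 198) - 952) + 872) + 2096 = ((62 - 952) + 872) + 2096 = (-890 + 872) + 2096 = -18 + 2096 = 2078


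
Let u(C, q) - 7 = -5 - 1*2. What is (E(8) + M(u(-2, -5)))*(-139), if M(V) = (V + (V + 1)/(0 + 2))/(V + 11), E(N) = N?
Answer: -24603/22 ≈ -1118.3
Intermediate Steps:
u(C, q) = 0 (u(C, q) = 7 + (-5 - 1*2) = 7 + (-5 - 2) = 7 - 7 = 0)
M(V) = (1/2 + 3*V/2)/(11 + V) (M(V) = (V + (1 + V)/2)/(11 + V) = (V + (1 + V)*(1/2))/(11 + V) = (V + (1/2 + V/2))/(11 + V) = (1/2 + 3*V/2)/(11 + V))
(E(8) + M(u(-2, -5)))*(-139) = (8 + (1 + 3*0)/(2*(11 + 0)))*(-139) = (8 + (1/2)*(1 + 0)/11)*(-139) = (8 + (1/2)*(1/11)*1)*(-139) = (8 + 1/22)*(-139) = (177/22)*(-139) = -24603/22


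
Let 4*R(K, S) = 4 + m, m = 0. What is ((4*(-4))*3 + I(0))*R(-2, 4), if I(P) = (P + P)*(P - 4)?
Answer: -48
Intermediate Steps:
I(P) = 2*P*(-4 + P) (I(P) = (2*P)*(-4 + P) = 2*P*(-4 + P))
R(K, S) = 1 (R(K, S) = (4 + 0)/4 = (¼)*4 = 1)
((4*(-4))*3 + I(0))*R(-2, 4) = ((4*(-4))*3 + 2*0*(-4 + 0))*1 = (-16*3 + 2*0*(-4))*1 = (-48 + 0)*1 = -48*1 = -48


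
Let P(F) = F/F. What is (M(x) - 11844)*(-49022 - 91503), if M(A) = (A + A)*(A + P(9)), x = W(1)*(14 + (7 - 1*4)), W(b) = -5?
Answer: -342318900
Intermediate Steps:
x = -85 (x = -5*(14 + (7 - 1*4)) = -5*(14 + (7 - 4)) = -5*(14 + 3) = -5*17 = -85)
P(F) = 1
M(A) = 2*A*(1 + A) (M(A) = (A + A)*(A + 1) = (2*A)*(1 + A) = 2*A*(1 + A))
(M(x) - 11844)*(-49022 - 91503) = (2*(-85)*(1 - 85) - 11844)*(-49022 - 91503) = (2*(-85)*(-84) - 11844)*(-140525) = (14280 - 11844)*(-140525) = 2436*(-140525) = -342318900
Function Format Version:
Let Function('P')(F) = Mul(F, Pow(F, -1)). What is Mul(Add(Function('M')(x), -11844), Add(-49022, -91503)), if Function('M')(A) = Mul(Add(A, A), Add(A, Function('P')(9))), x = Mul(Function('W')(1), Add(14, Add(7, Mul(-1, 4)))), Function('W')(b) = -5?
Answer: -342318900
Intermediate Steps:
x = -85 (x = Mul(-5, Add(14, Add(7, Mul(-1, 4)))) = Mul(-5, Add(14, Add(7, -4))) = Mul(-5, Add(14, 3)) = Mul(-5, 17) = -85)
Function('P')(F) = 1
Function('M')(A) = Mul(2, A, Add(1, A)) (Function('M')(A) = Mul(Add(A, A), Add(A, 1)) = Mul(Mul(2, A), Add(1, A)) = Mul(2, A, Add(1, A)))
Mul(Add(Function('M')(x), -11844), Add(-49022, -91503)) = Mul(Add(Mul(2, -85, Add(1, -85)), -11844), Add(-49022, -91503)) = Mul(Add(Mul(2, -85, -84), -11844), -140525) = Mul(Add(14280, -11844), -140525) = Mul(2436, -140525) = -342318900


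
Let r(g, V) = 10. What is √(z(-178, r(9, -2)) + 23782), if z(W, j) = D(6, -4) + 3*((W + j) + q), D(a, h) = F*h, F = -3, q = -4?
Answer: √23278 ≈ 152.57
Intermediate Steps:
D(a, h) = -3*h
z(W, j) = 3*W + 3*j (z(W, j) = -3*(-4) + 3*((W + j) - 4) = 12 + 3*(-4 + W + j) = 12 + (-12 + 3*W + 3*j) = 3*W + 3*j)
√(z(-178, r(9, -2)) + 23782) = √((3*(-178) + 3*10) + 23782) = √((-534 + 30) + 23782) = √(-504 + 23782) = √23278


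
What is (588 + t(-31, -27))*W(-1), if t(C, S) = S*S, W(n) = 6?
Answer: 7902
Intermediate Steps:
t(C, S) = S²
(588 + t(-31, -27))*W(-1) = (588 + (-27)²)*6 = (588 + 729)*6 = 1317*6 = 7902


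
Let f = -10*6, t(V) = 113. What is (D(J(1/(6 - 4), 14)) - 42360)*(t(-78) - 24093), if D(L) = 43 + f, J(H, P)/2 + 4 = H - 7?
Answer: 1016200460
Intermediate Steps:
J(H, P) = -22 + 2*H (J(H, P) = -8 + 2*(H - 7) = -8 + 2*(-7 + H) = -8 + (-14 + 2*H) = -22 + 2*H)
f = -60
D(L) = -17 (D(L) = 43 - 60 = -17)
(D(J(1/(6 - 4), 14)) - 42360)*(t(-78) - 24093) = (-17 - 42360)*(113 - 24093) = -42377*(-23980) = 1016200460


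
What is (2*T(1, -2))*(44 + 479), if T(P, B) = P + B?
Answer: -1046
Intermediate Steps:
T(P, B) = B + P
(2*T(1, -2))*(44 + 479) = (2*(-2 + 1))*(44 + 479) = (2*(-1))*523 = -2*523 = -1046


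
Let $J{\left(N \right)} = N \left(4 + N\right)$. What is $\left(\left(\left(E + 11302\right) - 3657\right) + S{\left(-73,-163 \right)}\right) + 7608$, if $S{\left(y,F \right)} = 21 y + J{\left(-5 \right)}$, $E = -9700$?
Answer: $4025$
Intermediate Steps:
$S{\left(y,F \right)} = 5 + 21 y$ ($S{\left(y,F \right)} = 21 y - 5 \left(4 - 5\right) = 21 y - -5 = 21 y + 5 = 5 + 21 y$)
$\left(\left(\left(E + 11302\right) - 3657\right) + S{\left(-73,-163 \right)}\right) + 7608 = \left(\left(\left(-9700 + 11302\right) - 3657\right) + \left(5 + 21 \left(-73\right)\right)\right) + 7608 = \left(\left(1602 - 3657\right) + \left(5 - 1533\right)\right) + 7608 = \left(-2055 - 1528\right) + 7608 = -3583 + 7608 = 4025$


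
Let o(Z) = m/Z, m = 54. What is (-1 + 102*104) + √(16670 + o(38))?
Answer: 10607 + √6018383/19 ≈ 10736.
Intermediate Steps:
o(Z) = 54/Z
(-1 + 102*104) + √(16670 + o(38)) = (-1 + 102*104) + √(16670 + 54/38) = (-1 + 10608) + √(16670 + 54*(1/38)) = 10607 + √(16670 + 27/19) = 10607 + √(316757/19) = 10607 + √6018383/19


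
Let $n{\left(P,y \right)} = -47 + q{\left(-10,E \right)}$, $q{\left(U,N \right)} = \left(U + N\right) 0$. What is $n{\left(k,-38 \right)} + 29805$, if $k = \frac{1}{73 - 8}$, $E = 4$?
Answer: $29758$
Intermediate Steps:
$q{\left(U,N \right)} = 0$ ($q{\left(U,N \right)} = \left(N + U\right) 0 = 0$)
$k = \frac{1}{65} \approx 0.015385$
$n{\left(P,y \right)} = -47$ ($n{\left(P,y \right)} = -47 + 0 = -47$)
$n{\left(k,-38 \right)} + 29805 = -47 + 29805 = 29758$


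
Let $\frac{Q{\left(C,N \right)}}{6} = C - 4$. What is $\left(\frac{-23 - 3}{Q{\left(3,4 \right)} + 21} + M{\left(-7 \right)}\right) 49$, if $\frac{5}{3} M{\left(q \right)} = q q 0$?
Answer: $- \frac{1274}{15} \approx -84.933$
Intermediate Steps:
$Q{\left(C,N \right)} = -24 + 6 C$ ($Q{\left(C,N \right)} = 6 \left(C - 4\right) = 6 \left(-4 + C\right) = -24 + 6 C$)
$M{\left(q \right)} = 0$ ($M{\left(q \right)} = \frac{3 q q 0}{5} = \frac{3 q^{2} \cdot 0}{5} = \frac{3}{5} \cdot 0 = 0$)
$\left(\frac{-23 - 3}{Q{\left(3,4 \right)} + 21} + M{\left(-7 \right)}\right) 49 = \left(\frac{-23 - 3}{\left(-24 + 6 \cdot 3\right) + 21} + 0\right) 49 = \left(- \frac{26}{\left(-24 + 18\right) + 21} + 0\right) 49 = \left(- \frac{26}{-6 + 21} + 0\right) 49 = \left(- \frac{26}{15} + 0\right) 49 = \left(- \frac{26}{15}\right) 49 = - \frac{1274}{15}$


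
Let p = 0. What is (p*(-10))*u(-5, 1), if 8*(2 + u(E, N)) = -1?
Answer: 0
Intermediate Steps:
u(E, N) = -17/8 (u(E, N) = -2 + (1/8)*(-1) = -2 - 1/8 = -17/8)
(p*(-10))*u(-5, 1) = (0*(-10))*(-17/8) = 0*(-17/8) = 0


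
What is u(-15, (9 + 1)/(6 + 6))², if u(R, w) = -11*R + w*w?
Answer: 35581225/1296 ≈ 27455.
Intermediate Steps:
u(R, w) = w² - 11*R (u(R, w) = -11*R + w² = w² - 11*R)
u(-15, (9 + 1)/(6 + 6))² = (((9 + 1)/(6 + 6))² - 11*(-15))² = ((10/12)² + 165)² = ((10*(1/12))² + 165)² = ((⅚)² + 165)² = (25/36 + 165)² = (5965/36)² = 35581225/1296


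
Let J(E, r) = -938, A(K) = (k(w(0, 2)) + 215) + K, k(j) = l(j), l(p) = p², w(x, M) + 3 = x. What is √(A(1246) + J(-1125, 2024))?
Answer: 2*√133 ≈ 23.065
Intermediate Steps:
w(x, M) = -3 + x
k(j) = j²
A(K) = 224 + K (A(K) = ((-3 + 0)² + 215) + K = ((-3)² + 215) + K = (9 + 215) + K = 224 + K)
√(A(1246) + J(-1125, 2024)) = √((224 + 1246) - 938) = √(1470 - 938) = √532 = 2*√133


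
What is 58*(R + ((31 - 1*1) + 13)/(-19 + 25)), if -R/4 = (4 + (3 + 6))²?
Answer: -116377/3 ≈ -38792.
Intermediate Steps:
R = -676 (R = -4*(4 + (3 + 6))² = -4*(4 + 9)² = -4*13² = -4*169 = -676)
58*(R + ((31 - 1*1) + 13)/(-19 + 25)) = 58*(-676 + ((31 - 1*1) + 13)/(-19 + 25)) = 58*(-676 + ((31 - 1) + 13)/6) = 58*(-676 + (30 + 13)*(⅙)) = 58*(-676 + 43*(⅙)) = 58*(-676 + 43/6) = 58*(-4013/6) = -116377/3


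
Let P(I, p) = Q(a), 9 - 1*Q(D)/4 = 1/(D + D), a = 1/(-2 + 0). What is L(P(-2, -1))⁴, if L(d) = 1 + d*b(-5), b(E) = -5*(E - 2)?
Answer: 3852587765601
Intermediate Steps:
a = -½ (a = 1/(-2) = -½ ≈ -0.50000)
Q(D) = 36 - 2/D (Q(D) = 36 - 4/(D + D) = 36 - 4*1/(2*D) = 36 - 2/D)
b(E) = 10 - 5*E (b(E) = -5*(-2 + E) = 10 - 5*E)
P(I, p) = 40 (P(I, p) = 36 - 2/(-½) = 36 - 2*(-2) = 36 + 4 = 40)
L(d) = 1 + 35*d (L(d) = 1 + d*(10 - 5*(-5)) = 1 + d*(10 + 25) = 1 + d*35 = 1 + 35*d)
L(P(-2, -1))⁴ = (1 + 35*40)⁴ = (1 + 1400)⁴ = 1401⁴ = 3852587765601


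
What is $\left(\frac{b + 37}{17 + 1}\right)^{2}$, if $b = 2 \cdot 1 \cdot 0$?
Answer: $\frac{1369}{324} \approx 4.2253$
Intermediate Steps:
$b = 0$ ($b = 2 \cdot 0 = 0$)
$\left(\frac{b + 37}{17 + 1}\right)^{2} = \left(\frac{0 + 37}{17 + 1}\right)^{2} = \left(\frac{37}{18}\right)^{2} = \frac{1369}{324}$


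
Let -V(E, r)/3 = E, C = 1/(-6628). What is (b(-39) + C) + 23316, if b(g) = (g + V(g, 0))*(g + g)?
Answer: 114213695/6628 ≈ 17232.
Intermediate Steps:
C = -1/6628 ≈ -0.00015088
V(E, r) = -3*E
b(g) = -4*g² (b(g) = (g - 3*g)*(g + g) = (-2*g)*(2*g) = -4*g²)
(b(-39) + C) + 23316 = (-4*(-39)² - 1/6628) + 23316 = (-4*1521 - 1/6628) + 23316 = (-6084 - 1/6628) + 23316 = -40324753/6628 + 23316 = 114213695/6628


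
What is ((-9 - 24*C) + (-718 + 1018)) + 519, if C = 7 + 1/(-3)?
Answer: 650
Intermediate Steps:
C = 20/3 (C = 7 - 1/3 = 20/3 ≈ 6.6667)
((-9 - 24*C) + (-718 + 1018)) + 519 = ((-9 - 24*20/3) + (-718 + 1018)) + 519 = ((-9 - 160) + 300) + 519 = (-169 + 300) + 519 = 131 + 519 = 650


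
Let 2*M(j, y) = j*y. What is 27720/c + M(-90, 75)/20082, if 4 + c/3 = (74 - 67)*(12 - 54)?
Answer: -31093905/997406 ≈ -31.175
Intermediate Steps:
M(j, y) = j*y/2 (M(j, y) = (j*y)/2 = j*y/2)
c = -894 (c = -12 + 3*((74 - 67)*(12 - 54)) = -12 + 3*(7*(-42)) = -12 + 3*(-294) = -12 - 882 = -894)
27720/c + M(-90, 75)/20082 = 27720/(-894) + ((1/2)*(-90)*75)/20082 = 27720*(-1/894) - 3375*1/20082 = -4620/149 - 1125/6694 = -31093905/997406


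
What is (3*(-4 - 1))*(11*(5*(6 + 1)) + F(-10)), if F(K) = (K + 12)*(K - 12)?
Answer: -5115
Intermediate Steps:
F(K) = (-12 + K)*(12 + K) (F(K) = (12 + K)*(-12 + K) = (-12 + K)*(12 + K))
(3*(-4 - 1))*(11*(5*(6 + 1)) + F(-10)) = (3*(-4 - 1))*(11*(5*(6 + 1)) + (-144 + (-10)²)) = (3*(-5))*(11*(5*7) + (-144 + 100)) = -15*(11*35 - 44) = -15*(385 - 44) = -15*341 = -5115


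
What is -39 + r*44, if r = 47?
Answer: 2029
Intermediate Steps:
-39 + r*44 = -39 + 47*44 = -39 + 2068 = 2029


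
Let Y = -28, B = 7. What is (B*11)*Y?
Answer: -2156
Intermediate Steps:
(B*11)*Y = (7*11)*(-28) = 77*(-28) = -2156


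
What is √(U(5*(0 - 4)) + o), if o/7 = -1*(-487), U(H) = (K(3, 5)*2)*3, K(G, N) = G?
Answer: √3427 ≈ 58.541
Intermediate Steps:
U(H) = 18 (U(H) = (3*2)*3 = 6*3 = 18)
o = 3409 (o = 7*(-1*(-487)) = 7*487 = 3409)
√(U(5*(0 - 4)) + o) = √(18 + 3409) = √3427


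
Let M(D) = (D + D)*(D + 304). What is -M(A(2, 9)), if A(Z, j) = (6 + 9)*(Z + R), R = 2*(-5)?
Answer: 44160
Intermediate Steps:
R = -10
A(Z, j) = -150 + 15*Z (A(Z, j) = (6 + 9)*(Z - 10) = 15*(-10 + Z) = -150 + 15*Z)
M(D) = 2*D*(304 + D) (M(D) = (2*D)*(304 + D) = 2*D*(304 + D))
-M(A(2, 9)) = -2*(-150 + 15*2)*(304 + (-150 + 15*2)) = -2*(-150 + 30)*(304 + (-150 + 30)) = -2*(-120)*(304 - 120) = -2*(-120)*184 = -1*(-44160) = 44160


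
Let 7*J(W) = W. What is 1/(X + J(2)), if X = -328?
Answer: -7/2294 ≈ -0.0030514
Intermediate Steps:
J(W) = W/7
1/(X + J(2)) = 1/(-328 + (⅐)*2) = 1/(-328 + 2/7) = 1/(-2294/7) = -7/2294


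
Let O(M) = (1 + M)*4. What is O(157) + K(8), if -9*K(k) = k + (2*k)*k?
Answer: 5552/9 ≈ 616.89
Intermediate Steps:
K(k) = -2*k²/9 - k/9 (K(k) = -(k + (2*k)*k)/9 = -(k + 2*k²)/9 = -2*k²/9 - k/9)
O(M) = 4 + 4*M
O(157) + K(8) = (4 + 4*157) - ⅑*8*(1 + 2*8) = (4 + 628) - ⅑*8*(1 + 16) = 632 - ⅑*8*17 = 632 - 136/9 = 5552/9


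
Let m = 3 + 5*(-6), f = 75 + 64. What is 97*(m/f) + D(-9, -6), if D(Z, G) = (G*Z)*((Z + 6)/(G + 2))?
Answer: 6021/278 ≈ 21.658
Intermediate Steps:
f = 139
m = -27 (m = 3 - 30 = -27)
D(Z, G) = G*Z*(6 + Z)/(2 + G) (D(Z, G) = (G*Z)*((6 + Z)/(2 + G)) = G*Z*(6 + Z)/(2 + G))
97*(m/f) + D(-9, -6) = 97*(-27/139) - 6*(-9)*(6 - 9)/(2 - 6) = 97*(-27*1/139) - 6*(-9)*(-3)/(-4) = 97*(-27/139) - 6*(-9)*(-¼)*(-3) = -2619/139 + 81/2 = 6021/278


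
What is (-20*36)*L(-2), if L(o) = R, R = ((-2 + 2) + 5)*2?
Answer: -7200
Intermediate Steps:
R = 10 (R = (0 + 5)*2 = 5*2 = 10)
L(o) = 10
(-20*36)*L(-2) = -20*36*10 = -720*10 = -7200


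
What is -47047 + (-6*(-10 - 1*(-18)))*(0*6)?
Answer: -47047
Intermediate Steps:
-47047 + (-6*(-10 - 1*(-18)))*(0*6) = -47047 - 6*(-10 + 18)*0 = -47047 - 6*8*0 = -47047 - 48*0 = -47047 + 0 = -47047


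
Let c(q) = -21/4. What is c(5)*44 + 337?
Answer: 106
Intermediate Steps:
c(q) = -21/4 (c(q) = -21*¼ = -21/4)
c(5)*44 + 337 = -21/4*44 + 337 = -231 + 337 = 106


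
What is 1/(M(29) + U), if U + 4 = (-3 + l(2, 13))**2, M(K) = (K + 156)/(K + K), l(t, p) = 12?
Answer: 58/4651 ≈ 0.012470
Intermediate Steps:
M(K) = (156 + K)/(2*K) (M(K) = (156 + K)/((2*K)) = (156 + K)*(1/(2*K)) = (156 + K)/(2*K))
U = 77 (U = -4 + (-3 + 12)**2 = -4 + 9**2 = -4 + 81 = 77)
1/(M(29) + U) = 1/((1/2)*(156 + 29)/29 + 77) = 1/((1/2)*(1/29)*185 + 77) = 1/(185/58 + 77) = 1/(4651/58) = 58/4651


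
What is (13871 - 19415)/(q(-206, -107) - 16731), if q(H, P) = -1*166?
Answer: 5544/16897 ≈ 0.32811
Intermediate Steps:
q(H, P) = -166
(13871 - 19415)/(q(-206, -107) - 16731) = (13871 - 19415)/(-166 - 16731) = -5544/(-16897) = -5544*(-1/16897) = 5544/16897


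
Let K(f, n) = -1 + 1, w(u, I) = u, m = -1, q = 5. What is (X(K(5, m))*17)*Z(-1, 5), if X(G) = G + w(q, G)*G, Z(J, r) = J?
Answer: 0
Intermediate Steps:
K(f, n) = 0
X(G) = 6*G (X(G) = G + 5*G = 6*G)
(X(K(5, m))*17)*Z(-1, 5) = ((6*0)*17)*(-1) = (0*17)*(-1) = 0*(-1) = 0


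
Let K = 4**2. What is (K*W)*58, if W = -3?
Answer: -2784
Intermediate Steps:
K = 16
(K*W)*58 = (16*(-3))*58 = -48*58 = -2784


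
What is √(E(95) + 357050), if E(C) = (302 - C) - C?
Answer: √357162 ≈ 597.63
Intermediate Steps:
E(C) = 302 - 2*C
√(E(95) + 357050) = √((302 - 2*95) + 357050) = √((302 - 190) + 357050) = √(112 + 357050) = √357162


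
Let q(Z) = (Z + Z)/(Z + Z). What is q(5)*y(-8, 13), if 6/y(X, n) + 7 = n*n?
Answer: 1/27 ≈ 0.037037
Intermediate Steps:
q(Z) = 1 (q(Z) = (2*Z)/((2*Z)) = (2*Z)*(1/(2*Z)) = 1)
y(X, n) = 6/(-7 + n²) (y(X, n) = 6/(-7 + n*n) = 6/(-7 + n²))
q(5)*y(-8, 13) = 1*(6/(-7 + 13²)) = 1*(6/(-7 + 169)) = 1*(6/162) = 1*(6*(1/162)) = 1*(1/27) = 1/27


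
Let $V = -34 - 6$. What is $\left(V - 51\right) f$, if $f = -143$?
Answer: $13013$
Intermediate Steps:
$V = -40$
$\left(V - 51\right) f = \left(-40 - 51\right) \left(-143\right) = \left(-91\right) \left(-143\right) = 13013$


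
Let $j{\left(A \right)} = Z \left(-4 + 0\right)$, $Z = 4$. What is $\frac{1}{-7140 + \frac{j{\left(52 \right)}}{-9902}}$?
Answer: $- \frac{4951}{35350132} \approx -0.00014006$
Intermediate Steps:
$j{\left(A \right)} = -16$ ($j{\left(A \right)} = 4 \left(-4 + 0\right) = 4 \left(-4\right) = -16$)
$\frac{1}{-7140 + \frac{j{\left(52 \right)}}{-9902}} = \frac{1}{-7140 - \frac{16}{-9902}} = \frac{1}{-7140 - - \frac{8}{4951}} = \frac{1}{-7140 + \frac{8}{4951}} = \frac{1}{- \frac{35350132}{4951}} = - \frac{4951}{35350132}$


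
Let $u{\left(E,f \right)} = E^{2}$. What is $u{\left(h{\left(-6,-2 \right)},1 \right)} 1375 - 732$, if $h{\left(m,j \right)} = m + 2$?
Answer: $21268$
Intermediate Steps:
$h{\left(m,j \right)} = 2 + m$
$u{\left(h{\left(-6,-2 \right)},1 \right)} 1375 - 732 = \left(2 - 6\right)^{2} \cdot 1375 - 732 = \left(-4\right)^{2} \cdot 1375 - 732 = 16 \cdot 1375 - 732 = 22000 - 732 = 21268$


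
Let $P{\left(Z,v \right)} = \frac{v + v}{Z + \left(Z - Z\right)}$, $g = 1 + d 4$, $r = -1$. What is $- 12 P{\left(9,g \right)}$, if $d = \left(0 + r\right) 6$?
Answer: $\frac{184}{3} \approx 61.333$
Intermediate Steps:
$d = -6$ ($d = \left(0 - 1\right) 6 = \left(-1\right) 6 = -6$)
$g = -23$ ($g = 1 - 24 = -23$)
$P{\left(Z,v \right)} = \frac{2 v}{Z}$ ($P{\left(Z,v \right)} = \frac{2 v}{Z + 0} = \frac{2 v}{Z}$)
$- 12 P{\left(9,g \right)} = - 12 \cdot 2 \left(-23\right) \frac{1}{9} = \left(-12\right) \left(- \frac{46}{9}\right) = \frac{184}{3}$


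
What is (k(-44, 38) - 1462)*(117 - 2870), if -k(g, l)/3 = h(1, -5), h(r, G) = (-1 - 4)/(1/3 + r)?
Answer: 15975659/4 ≈ 3.9939e+6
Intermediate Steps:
h(r, G) = -5/(1/3 + r) (h(r, G) = -5/(1*(1/3) + r) = -5/(1/3 + r))
k(g, l) = 45/4 (k(g, l) = -(-45)/(1 + 3*1) = -(-45)/(1 + 3) = -(-45)/4 = -3*(-15/4) = 45/4)
(k(-44, 38) - 1462)*(117 - 2870) = (45/4 - 1462)*(117 - 2870) = -5803/4*(-2753) = 15975659/4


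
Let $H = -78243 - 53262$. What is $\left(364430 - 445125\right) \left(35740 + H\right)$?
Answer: $7727756675$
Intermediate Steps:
$H = -131505$ ($H = -78243 - 53262 = -131505$)
$\left(364430 - 445125\right) \left(35740 + H\right) = \left(364430 - 445125\right) \left(35740 - 131505\right) = \left(-80695\right) \left(-95765\right) = 7727756675$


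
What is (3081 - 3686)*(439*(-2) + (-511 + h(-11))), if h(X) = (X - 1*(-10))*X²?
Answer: 913550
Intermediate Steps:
h(X) = X²*(10 + X) (h(X) = (X + 10)*X² = (10 + X)*X² = X²*(10 + X))
(3081 - 3686)*(439*(-2) + (-511 + h(-11))) = (3081 - 3686)*(439*(-2) + (-511 + (-11)²*(10 - 11))) = -605*(-878 + (-511 + 121*(-1))) = -605*(-878 + (-511 - 121)) = -605*(-878 - 632) = -605*(-1510) = 913550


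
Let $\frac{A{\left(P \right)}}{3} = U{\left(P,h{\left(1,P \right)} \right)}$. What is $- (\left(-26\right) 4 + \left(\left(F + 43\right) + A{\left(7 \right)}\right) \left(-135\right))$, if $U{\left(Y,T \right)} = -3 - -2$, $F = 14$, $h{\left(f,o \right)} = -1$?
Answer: $7394$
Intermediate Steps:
$U{\left(Y,T \right)} = -1$ ($U{\left(Y,T \right)} = -3 + 2 = -1$)
$A{\left(P \right)} = -3$ ($A{\left(P \right)} = 3 \left(-1\right) = -3$)
$- (\left(-26\right) 4 + \left(\left(F + 43\right) + A{\left(7 \right)}\right) \left(-135\right)) = - (\left(-26\right) 4 + \left(\left(14 + 43\right) - 3\right) \left(-135\right)) = - (-104 + \left(57 - 3\right) \left(-135\right)) = - (-104 + 54 \left(-135\right)) = - (-104 - 7290) = \left(-1\right) \left(-7394\right) = 7394$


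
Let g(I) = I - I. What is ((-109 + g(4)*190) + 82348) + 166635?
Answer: 248874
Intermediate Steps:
g(I) = 0
((-109 + g(4)*190) + 82348) + 166635 = ((-109 + 0*190) + 82348) + 166635 = ((-109 + 0) + 82348) + 166635 = (-109 + 82348) + 166635 = 82239 + 166635 = 248874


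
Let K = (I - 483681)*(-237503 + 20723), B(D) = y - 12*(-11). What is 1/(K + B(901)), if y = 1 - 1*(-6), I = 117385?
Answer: 1/79405647019 ≈ 1.2594e-11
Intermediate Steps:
y = 7 (y = 1 + 6 = 7)
B(D) = 139 (B(D) = 7 - 12*(-11) = 7 + 132 = 139)
K = 79405646880 (K = (117385 - 483681)*(-237503 + 20723) = -366296*(-216780) = 79405646880)
1/(K + B(901)) = 1/(79405646880 + 139) = 1/79405647019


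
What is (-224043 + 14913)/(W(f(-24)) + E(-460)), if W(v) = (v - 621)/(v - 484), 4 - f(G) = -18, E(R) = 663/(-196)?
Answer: 1352652840/13493 ≈ 1.0025e+5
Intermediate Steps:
E(R) = -663/196 (E(R) = 663*(-1/196) = -663/196)
f(G) = 22 (f(G) = 4 - 1*(-18) = 4 + 18 = 22)
W(v) = (-621 + v)/(-484 + v)
(-224043 + 14913)/(W(f(-24)) + E(-460)) = (-224043 + 14913)/((-621 + 22)/(-484 + 22) - 663/196) = -209130/(-599/(-462) - 663/196) = -209130/(-1/462*(-599) - 663/196) = -209130/(599/462 - 663/196) = -209130/(-13493/6468) = -209130*(-6468/13493) = 1352652840/13493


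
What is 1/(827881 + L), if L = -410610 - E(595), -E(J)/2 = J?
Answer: 1/418461 ≈ 2.3897e-6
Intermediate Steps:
E(J) = -2*J
L = -409420 (L = -410610 - (-2)*595 = -410610 - 1*(-1190) = -410610 + 1190 = -409420)
1/(827881 + L) = 1/(827881 - 409420) = 1/418461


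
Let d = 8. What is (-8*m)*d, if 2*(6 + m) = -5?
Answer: 544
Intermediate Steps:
m = -17/2 (m = -6 + (1/2)*(-5) = -6 - 5/2 = -17/2 ≈ -8.5000)
(-8*m)*d = -8*(-17/2)*8 = 68*8 = 544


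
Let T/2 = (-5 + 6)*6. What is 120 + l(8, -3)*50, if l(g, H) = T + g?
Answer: 1120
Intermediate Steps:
T = 12 (T = 2*((-5 + 6)*6) = 2*(1*6) = 2*6 = 12)
l(g, H) = 12 + g
120 + l(8, -3)*50 = 120 + (12 + 8)*50 = 120 + 20*50 = 120 + 1000 = 1120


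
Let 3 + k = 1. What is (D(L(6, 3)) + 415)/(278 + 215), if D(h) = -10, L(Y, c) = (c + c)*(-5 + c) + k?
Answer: 405/493 ≈ 0.82150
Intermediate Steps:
k = -2 (k = -3 + 1 = -2)
L(Y, c) = -2 + 2*c*(-5 + c) (L(Y, c) = (c + c)*(-5 + c) - 2 = (2*c)*(-5 + c) - 2 = 2*c*(-5 + c) - 2 = -2 + 2*c*(-5 + c))
(D(L(6, 3)) + 415)/(278 + 215) = (-10 + 415)/(278 + 215) = 405/493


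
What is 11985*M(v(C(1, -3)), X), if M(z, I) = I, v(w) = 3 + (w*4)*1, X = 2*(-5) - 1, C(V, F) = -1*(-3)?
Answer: -131835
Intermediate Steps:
C(V, F) = 3
X = -11 (X = -10 - 1 = -11)
v(w) = 3 + 4*w (v(w) = 3 + (4*w)*1 = 3 + 4*w)
11985*M(v(C(1, -3)), X) = 11985*(-11) = -131835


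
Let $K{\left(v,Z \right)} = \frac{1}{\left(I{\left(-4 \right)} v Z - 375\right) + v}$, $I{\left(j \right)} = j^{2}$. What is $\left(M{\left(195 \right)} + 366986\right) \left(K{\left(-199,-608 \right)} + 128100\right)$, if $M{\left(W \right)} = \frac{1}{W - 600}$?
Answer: $\frac{36846945728309509529}{783795690} \approx 4.7011 \cdot 10^{10}$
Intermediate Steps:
$M{\left(W \right)} = \frac{1}{-600 + W}$
$K{\left(v,Z \right)} = \frac{1}{-375 + v + 16 Z v}$ ($K{\left(v,Z \right)} = \frac{1}{\left(\left(-4\right)^{2} v Z - 375\right) + v} = \frac{1}{\left(16 v Z - 375\right) + v} = \frac{1}{\left(16 Z v - 375\right) + v} = \frac{1}{\left(-375 + 16 Z v\right) + v} = \frac{1}{-375 + v + 16 Z v}$)
$\left(M{\left(195 \right)} + 366986\right) \left(K{\left(-199,-608 \right)} + 128100\right) = \left(\frac{1}{-600 + 195} + 366986\right) \left(\frac{1}{-375 - 199 + 16 \left(-608\right) \left(-199\right)} + 128100\right) = \left(\frac{1}{-405} + 366986\right) \left(\frac{1}{-375 - 199 + 1935872} + 128100\right) = \left(- \frac{1}{405} + 366986\right) \left(\frac{1}{1935298} + 128100\right) = \frac{148629329 \left(\frac{1}{1935298} + 128100\right)}{405} = \frac{148629329}{405} \cdot \frac{247911673801}{1935298} = \frac{36846945728309509529}{783795690}$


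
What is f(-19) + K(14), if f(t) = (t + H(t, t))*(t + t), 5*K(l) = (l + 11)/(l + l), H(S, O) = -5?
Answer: 25541/28 ≈ 912.18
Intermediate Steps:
K(l) = (11 + l)/(10*l) (K(l) = ((l + 11)/(l + l))/5 = ((11 + l)/((2*l)))/5 = ((11 + l)*(1/(2*l)))/5 = ((11 + l)/(2*l))/5 = (11 + l)/(10*l))
f(t) = 2*t*(-5 + t) (f(t) = (t - 5)*(t + t) = (-5 + t)*(2*t) = 2*t*(-5 + t))
f(-19) + K(14) = 2*(-19)*(-5 - 19) + (1/10)*(11 + 14)/14 = 2*(-19)*(-24) + (1/10)*(1/14)*25 = 912 + 5/28 = 25541/28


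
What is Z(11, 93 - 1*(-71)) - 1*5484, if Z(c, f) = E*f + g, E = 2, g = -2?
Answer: -5158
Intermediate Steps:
Z(c, f) = -2 + 2*f (Z(c, f) = 2*f - 2 = -2 + 2*f)
Z(11, 93 - 1*(-71)) - 1*5484 = (-2 + 2*(93 - 1*(-71))) - 1*5484 = (-2 + 2*(93 + 71)) - 5484 = (-2 + 2*164) - 5484 = (-2 + 328) - 5484 = 326 - 5484 = -5158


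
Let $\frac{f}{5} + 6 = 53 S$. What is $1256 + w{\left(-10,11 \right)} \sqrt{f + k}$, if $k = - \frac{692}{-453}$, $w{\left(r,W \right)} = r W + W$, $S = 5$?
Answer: $1256 - \frac{33 \sqrt{266059131}}{151} \approx -2308.7$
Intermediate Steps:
$f = 1295$ ($f = -30 + 5 \cdot 53 \cdot 5 = -30 + 5 \cdot 265 = -30 + 1325 = 1295$)
$w{\left(r,W \right)} = W + W r$ ($w{\left(r,W \right)} = W r + W = W + W r$)
$k = \frac{692}{453}$ ($k = \left(-692\right) \left(- \frac{1}{453}\right) = \frac{692}{453} \approx 1.5276$)
$1256 + w{\left(-10,11 \right)} \sqrt{f + k} = 1256 + 11 \left(1 - 10\right) \sqrt{1295 + \frac{692}{453}} = 1256 + 11 \left(-9\right) \sqrt{\frac{587327}{453}} = 1256 - 99 \frac{\sqrt{266059131}}{453} = 1256 - \frac{33 \sqrt{266059131}}{151}$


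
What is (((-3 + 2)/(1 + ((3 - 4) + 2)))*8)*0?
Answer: 0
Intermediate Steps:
(((-3 + 2)/(1 + ((3 - 4) + 2)))*8)*0 = (-1/(1 + (-1 + 2))*8)*0 = (-1/(1 + 1)*8)*0 = (-1/2*8)*0 = (-1*½*8)*0 = -½*8*0 = -4*0 = 0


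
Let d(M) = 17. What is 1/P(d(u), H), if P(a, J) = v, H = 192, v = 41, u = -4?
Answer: 1/41 ≈ 0.024390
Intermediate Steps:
P(a, J) = 41
1/P(d(u), H) = 1/41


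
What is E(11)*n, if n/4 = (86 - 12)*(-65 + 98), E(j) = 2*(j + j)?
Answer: 429792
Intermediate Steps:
E(j) = 4*j (E(j) = 2*(2*j) = 4*j)
n = 9768 (n = 4*((86 - 12)*(-65 + 98)) = 4*(74*33) = 4*2442 = 9768)
E(11)*n = (4*11)*9768 = 44*9768 = 429792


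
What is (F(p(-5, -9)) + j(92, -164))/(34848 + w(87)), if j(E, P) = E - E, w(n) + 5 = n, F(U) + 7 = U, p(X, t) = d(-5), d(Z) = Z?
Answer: -6/17465 ≈ -0.00034354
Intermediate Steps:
p(X, t) = -5
F(U) = -7 + U
w(n) = -5 + n
j(E, P) = 0
(F(p(-5, -9)) + j(92, -164))/(34848 + w(87)) = ((-7 - 5) + 0)/(34848 + (-5 + 87)) = (-12 + 0)/(34848 + 82) = -12/34930 = -12*1/34930 = -6/17465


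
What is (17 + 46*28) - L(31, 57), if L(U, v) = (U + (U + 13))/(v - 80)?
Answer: 30090/23 ≈ 1308.3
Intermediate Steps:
L(U, v) = (13 + 2*U)/(-80 + v) (L(U, v) = (U + (13 + U))/(-80 + v) = (13 + 2*U)/(-80 + v))
(17 + 46*28) - L(31, 57) = (17 + 46*28) - (13 + 2*31)/(-80 + 57) = (17 + 1288) - (13 + 62)/(-23) = 1305 - (-1)*75/23 = 1305 - 1*(-75/23) = 1305 + 75/23 = 30090/23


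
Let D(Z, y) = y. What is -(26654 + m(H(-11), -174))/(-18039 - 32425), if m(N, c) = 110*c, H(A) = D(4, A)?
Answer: 3757/25232 ≈ 0.14890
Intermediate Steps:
H(A) = A
-(26654 + m(H(-11), -174))/(-18039 - 32425) = -(26654 + 110*(-174))/(-18039 - 32425) = -(26654 - 19140)/(-50464) = -7514*(-1)/50464 = -1*(-3757/25232) = 3757/25232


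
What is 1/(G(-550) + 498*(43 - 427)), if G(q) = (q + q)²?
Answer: 1/1018768 ≈ 9.8158e-7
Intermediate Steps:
G(q) = 4*q² (G(q) = (2*q)² = 4*q²)
1/(G(-550) + 498*(43 - 427)) = 1/(4*(-550)² + 498*(43 - 427)) = 1/(4*302500 + 498*(-384)) = 1/(1210000 - 191232) = 1/1018768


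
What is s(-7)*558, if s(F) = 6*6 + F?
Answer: 16182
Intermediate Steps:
s(F) = 36 + F
s(-7)*558 = (36 - 7)*558 = 29*558 = 16182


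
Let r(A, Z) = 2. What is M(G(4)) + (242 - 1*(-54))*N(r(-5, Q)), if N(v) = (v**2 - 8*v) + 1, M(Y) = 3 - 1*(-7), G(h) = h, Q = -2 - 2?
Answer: -3246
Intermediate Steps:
Q = -4
M(Y) = 10 (M(Y) = 3 + 7 = 10)
N(v) = 1 + v**2 - 8*v
M(G(4)) + (242 - 1*(-54))*N(r(-5, Q)) = 10 + (242 - 1*(-54))*(1 + 2**2 - 8*2) = 10 + (242 + 54)*(1 + 4 - 16) = 10 + 296*(-11) = 10 - 3256 = -3246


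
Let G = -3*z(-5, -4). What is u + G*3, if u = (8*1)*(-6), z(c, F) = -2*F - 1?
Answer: -111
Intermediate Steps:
z(c, F) = -1 - 2*F
u = -48 (u = 8*(-6) = -48)
G = -21 (G = -3*(-1 - 2*(-4)) = -3*(-1 + 8) = -3*7 = -21)
u + G*3 = -48 - 21*3 = -48 - 63 = -111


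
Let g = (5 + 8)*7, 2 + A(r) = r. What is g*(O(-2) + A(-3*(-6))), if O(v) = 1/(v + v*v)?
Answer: 3003/2 ≈ 1501.5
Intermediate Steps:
A(r) = -2 + r
O(v) = 1/(v + v²)
g = 91 (g = 13*7 = 91)
g*(O(-2) + A(-3*(-6))) = 91*(1/((-2)*(1 - 2)) + (-2 - 3*(-6))) = 91*(-½/(-1) + (-2 + 18)) = 91*(-½*(-1) + 16) = 91*(½ + 16) = 91*(33/2) = 3003/2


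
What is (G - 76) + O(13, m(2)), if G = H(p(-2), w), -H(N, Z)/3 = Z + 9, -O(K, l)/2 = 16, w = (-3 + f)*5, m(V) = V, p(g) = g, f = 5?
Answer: -165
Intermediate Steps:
w = 10 (w = (-3 + 5)*5 = 2*5 = 10)
O(K, l) = -32 (O(K, l) = -2*16 = -32)
H(N, Z) = -27 - 3*Z (H(N, Z) = -3*(Z + 9) = -3*(9 + Z) = -27 - 3*Z)
G = -57 (G = -27 - 3*10 = -27 - 30 = -57)
(G - 76) + O(13, m(2)) = (-57 - 76) - 32 = -133 - 32 = -165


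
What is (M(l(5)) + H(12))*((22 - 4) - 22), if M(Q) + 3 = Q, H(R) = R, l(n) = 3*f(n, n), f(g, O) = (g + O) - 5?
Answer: -96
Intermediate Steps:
f(g, O) = -5 + O + g (f(g, O) = (O + g) - 5 = -5 + O + g)
l(n) = -15 + 6*n (l(n) = 3*(-5 + n + n) = 3*(-5 + 2*n) = -15 + 6*n)
M(Q) = -3 + Q
(M(l(5)) + H(12))*((22 - 4) - 22) = ((-3 + (-15 + 6*5)) + 12)*((22 - 4) - 22) = ((-3 + (-15 + 30)) + 12)*(18 - 22) = ((-3 + 15) + 12)*(-4) = (12 + 12)*(-4) = 24*(-4) = -96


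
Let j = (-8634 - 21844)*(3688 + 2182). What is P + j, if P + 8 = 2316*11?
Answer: -178880392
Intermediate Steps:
P = 25468 (P = -8 + 2316*11 = -8 + 25476 = 25468)
j = -178905860 (j = -30478*5870 = -178905860)
P + j = 25468 - 178905860 = -178880392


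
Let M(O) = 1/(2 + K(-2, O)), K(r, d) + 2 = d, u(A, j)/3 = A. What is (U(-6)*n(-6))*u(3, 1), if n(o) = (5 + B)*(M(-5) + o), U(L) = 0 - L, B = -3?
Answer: -3348/5 ≈ -669.60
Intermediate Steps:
u(A, j) = 3*A
K(r, d) = -2 + d
U(L) = -L
M(O) = 1/O (M(O) = 1/(2 + (-2 + O)) = 1/O)
n(o) = -2/5 + 2*o (n(o) = (5 - 3)*(1/(-5) + o) = 2*(-1/5 + o) = -2/5 + 2*o)
(U(-6)*n(-6))*u(3, 1) = ((-1*(-6))*(-2/5 + 2*(-6)))*(3*3) = (6*(-2/5 - 12))*9 = (6*(-62/5))*9 = -372/5*9 = -3348/5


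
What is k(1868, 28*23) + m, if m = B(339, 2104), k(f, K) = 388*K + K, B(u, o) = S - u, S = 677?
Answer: 250854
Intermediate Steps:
B(u, o) = 677 - u
k(f, K) = 389*K
m = 338 (m = 677 - 1*339 = 677 - 339 = 338)
k(1868, 28*23) + m = 389*(28*23) + 338 = 389*644 + 338 = 250516 + 338 = 250854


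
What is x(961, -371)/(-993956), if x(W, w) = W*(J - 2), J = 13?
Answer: -10571/993956 ≈ -0.010635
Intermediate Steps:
x(W, w) = 11*W (x(W, w) = W*(13 - 2) = W*11 = 11*W)
x(961, -371)/(-993956) = (11*961)/(-993956) = 10571*(-1/993956) = -10571/993956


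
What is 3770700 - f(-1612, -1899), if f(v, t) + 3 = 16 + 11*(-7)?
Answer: 3770764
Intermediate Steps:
f(v, t) = -64 (f(v, t) = -3 + (16 + 11*(-7)) = -3 + (16 - 77) = -3 - 61 = -64)
3770700 - f(-1612, -1899) = 3770700 - 1*(-64) = 3770700 + 64 = 3770764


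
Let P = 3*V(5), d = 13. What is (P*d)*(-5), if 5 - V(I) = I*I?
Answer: 3900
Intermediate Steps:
V(I) = 5 - I² (V(I) = 5 - I*I = 5 - I²)
P = -60 (P = 3*(5 - 1*5²) = 3*(5 - 1*25) = 3*(5 - 25) = 3*(-20) = -60)
(P*d)*(-5) = -60*13*(-5) = -780*(-5) = 3900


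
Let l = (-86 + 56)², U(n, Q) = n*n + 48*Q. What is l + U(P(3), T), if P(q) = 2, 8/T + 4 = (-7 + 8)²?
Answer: 776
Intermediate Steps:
T = -8/3 (T = 8/(-4 + (-7 + 8)²) = 8/(-4 + 1²) = 8/(-4 + 1) = 8/(-3) = 8*(-⅓) = -8/3 ≈ -2.6667)
U(n, Q) = n² + 48*Q
l = 900 (l = (-30)² = 900)
l + U(P(3), T) = 900 + (2² + 48*(-8/3)) = 900 + (4 - 128) = 900 - 124 = 776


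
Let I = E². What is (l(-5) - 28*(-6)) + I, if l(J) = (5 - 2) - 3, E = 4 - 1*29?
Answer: 793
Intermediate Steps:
E = -25 (E = 4 - 29 = -25)
l(J) = 0 (l(J) = 3 - 3 = 0)
I = 625 (I = (-25)² = 625)
(l(-5) - 28*(-6)) + I = (0 - 28*(-6)) + 625 = (0 + 168) + 625 = 168 + 625 = 793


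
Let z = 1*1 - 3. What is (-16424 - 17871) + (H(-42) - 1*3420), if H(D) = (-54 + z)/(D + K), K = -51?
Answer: -3507439/93 ≈ -37714.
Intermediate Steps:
z = -2 (z = 1 - 3 = -2)
H(D) = -56/(-51 + D) (H(D) = (-54 - 2)/(D - 51) = -56/(-51 + D))
(-16424 - 17871) + (H(-42) - 1*3420) = (-16424 - 17871) + (-56/(-51 - 42) - 1*3420) = -34295 + (-56/(-93) - 3420) = -34295 + (-56*(-1/93) - 3420) = -34295 + (56/93 - 3420) = -34295 - 318004/93 = -3507439/93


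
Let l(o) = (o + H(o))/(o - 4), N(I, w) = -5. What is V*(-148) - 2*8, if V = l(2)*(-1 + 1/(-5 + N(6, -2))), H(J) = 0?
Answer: -894/5 ≈ -178.80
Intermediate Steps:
l(o) = o/(-4 + o) (l(o) = (o + 0)/(o - 4) = o/(-4 + o))
V = 11/10 (V = (2/(-4 + 2))*(-1 + 1/(-5 - 5)) = (2/(-2))*(-1 + 1/(-10)) = (2*(-1/2))*(-1 - 1/10) = -1*(-11/10) = 11/10 ≈ 1.1000)
V*(-148) - 2*8 = (11/10)*(-148) - 2*8 = -814/5 - 16 = -894/5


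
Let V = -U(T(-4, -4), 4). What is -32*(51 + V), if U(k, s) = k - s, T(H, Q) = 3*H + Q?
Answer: -2272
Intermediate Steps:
T(H, Q) = Q + 3*H
V = 20 (V = -((-4 + 3*(-4)) - 1*4) = -((-4 - 12) - 4) = -(-16 - 4) = -1*(-20) = 20)
-32*(51 + V) = -32*(51 + 20) = -32*71 = -2272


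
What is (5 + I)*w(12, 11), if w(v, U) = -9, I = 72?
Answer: -693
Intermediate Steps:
(5 + I)*w(12, 11) = (5 + 72)*(-9) = 77*(-9) = -693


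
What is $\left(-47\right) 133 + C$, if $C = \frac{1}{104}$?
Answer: $- \frac{650103}{104} \approx -6251.0$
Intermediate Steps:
$C = \frac{1}{104} \approx 0.0096154$
$\left(-47\right) 133 + C = \left(-47\right) 133 + \frac{1}{104} = -6251 + \frac{1}{104} = - \frac{650103}{104}$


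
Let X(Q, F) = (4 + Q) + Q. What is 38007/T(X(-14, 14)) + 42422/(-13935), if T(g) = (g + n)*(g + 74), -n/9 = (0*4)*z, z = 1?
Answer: -38702263/1114800 ≈ -34.717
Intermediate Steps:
X(Q, F) = 4 + 2*Q
n = 0 (n = -9*0*4 = -0 = -9*0 = 0)
T(g) = g*(74 + g) (T(g) = (g + 0)*(g + 74) = g*(74 + g))
38007/T(X(-14, 14)) + 42422/(-13935) = 38007/(((4 + 2*(-14))*(74 + (4 + 2*(-14))))) + 42422/(-13935) = 38007/(((4 - 28)*(74 + (4 - 28)))) + 42422*(-1/13935) = 38007/((-24*(74 - 24))) - 42422/13935 = 38007/((-24*50)) - 42422/13935 = 38007/(-1200) - 42422/13935 = 38007*(-1/1200) - 42422/13935 = -12669/400 - 42422/13935 = -38702263/1114800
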